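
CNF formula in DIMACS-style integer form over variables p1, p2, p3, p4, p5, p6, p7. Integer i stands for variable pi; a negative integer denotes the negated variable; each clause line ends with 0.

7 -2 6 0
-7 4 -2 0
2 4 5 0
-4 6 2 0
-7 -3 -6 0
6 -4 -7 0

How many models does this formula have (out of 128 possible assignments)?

Case analysis on p2 and p4:
  p2=T, p4=T: p1, p5 free; 3 ways for (p3,p6,p7) × 2^2 = 12.
  p2=T, p4=F: forces p6=T; p7=F; p1, p3, p5 free → 2^3 = 8.
  p2=F, p4=T: p1, p5 free; 3 ways for (p3,p6,p7) × 2^2 = 12.
  p2=F, p4=F: p1 free; 7 ways for (p3,p5,p6,p7) × 2^1 = 14.
Total: 12 + 8 + 12 + 14 = 46.

46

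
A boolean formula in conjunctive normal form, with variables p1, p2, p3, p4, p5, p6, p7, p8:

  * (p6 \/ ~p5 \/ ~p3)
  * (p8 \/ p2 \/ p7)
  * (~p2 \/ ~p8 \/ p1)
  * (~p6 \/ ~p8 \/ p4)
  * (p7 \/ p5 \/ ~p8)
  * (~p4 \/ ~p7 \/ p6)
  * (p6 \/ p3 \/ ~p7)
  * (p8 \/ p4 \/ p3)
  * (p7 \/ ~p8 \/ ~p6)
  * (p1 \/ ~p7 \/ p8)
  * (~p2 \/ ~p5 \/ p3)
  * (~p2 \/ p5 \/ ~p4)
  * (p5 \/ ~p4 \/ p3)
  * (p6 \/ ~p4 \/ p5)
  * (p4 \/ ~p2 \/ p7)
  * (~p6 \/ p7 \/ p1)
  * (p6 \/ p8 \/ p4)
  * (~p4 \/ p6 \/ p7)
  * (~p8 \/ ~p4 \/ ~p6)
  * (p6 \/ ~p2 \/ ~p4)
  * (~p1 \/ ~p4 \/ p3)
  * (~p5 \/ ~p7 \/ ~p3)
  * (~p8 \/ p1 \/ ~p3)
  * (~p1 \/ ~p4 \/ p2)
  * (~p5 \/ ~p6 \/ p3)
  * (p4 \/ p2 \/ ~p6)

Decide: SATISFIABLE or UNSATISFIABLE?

SATISFIABLE

Try p1 = True.
Set p2 = True and propagate.
The remaining clauses are satisfied by p3 = True, p4 = True, p5 = True, p6 = True, p7 = False, p8 = False.
Every clause has at least one true literal under this assignment.
So p1=T, p2=T, p3=T, p4=T, p5=T, p6=T, p7=F, p8=F is a satisfying assignment.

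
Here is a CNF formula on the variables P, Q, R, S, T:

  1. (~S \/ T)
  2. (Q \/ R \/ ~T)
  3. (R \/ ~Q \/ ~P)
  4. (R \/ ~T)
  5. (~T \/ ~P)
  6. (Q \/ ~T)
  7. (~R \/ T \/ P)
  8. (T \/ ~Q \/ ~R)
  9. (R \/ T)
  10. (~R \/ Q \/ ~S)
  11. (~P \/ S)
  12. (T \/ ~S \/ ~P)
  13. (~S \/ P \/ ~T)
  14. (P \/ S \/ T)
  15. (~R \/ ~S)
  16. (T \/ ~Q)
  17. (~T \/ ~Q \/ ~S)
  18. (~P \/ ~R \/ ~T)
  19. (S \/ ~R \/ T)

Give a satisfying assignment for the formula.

P=False  Q=True  R=True  S=False  T=True

Branch on P: take P = False.
Set Q = True and propagate.
  then T is forced to True.
  then R is forced to True.
  then S is forced to False.
Check each clause:
  1. (T \/ ~S) — ~S is true.
  2. (Q \/ ~T \/ R) — Q is true.
  3. (~Q \/ R \/ ~P) — R is true.
  4. (R \/ ~T) — R is true.
  5. (~P \/ ~T) — ~P is true.
  6. (~T \/ Q) — Q is true.
  7. (P \/ ~R \/ T) — T is true.
  8. (T \/ ~R \/ ~Q) — T is true.
  9. (T \/ R) — R is true.
  10. (Q \/ ~S \/ ~R) — Q is true.
  11. (S \/ ~P) — ~P is true.
  12. (T \/ ~P \/ ~S) — ~S is true.
  13. (~S \/ P \/ ~T) — ~S is true.
  14. (S \/ P \/ T) — T is true.
  15. (~R \/ ~S) — ~S is true.
  16. (~Q \/ T) — T is true.
  17. (~Q \/ ~S \/ ~T) — ~S is true.
  18. (~T \/ ~P \/ ~R) — ~P is true.
  19. (S \/ T \/ ~R) — T is true.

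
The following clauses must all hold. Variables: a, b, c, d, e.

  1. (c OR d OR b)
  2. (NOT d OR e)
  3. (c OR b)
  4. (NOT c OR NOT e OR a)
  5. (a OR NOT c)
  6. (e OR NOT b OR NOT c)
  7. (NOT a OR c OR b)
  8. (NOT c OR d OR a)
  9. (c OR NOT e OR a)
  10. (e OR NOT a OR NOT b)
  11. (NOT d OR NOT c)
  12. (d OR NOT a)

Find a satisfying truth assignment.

a=False  b=True  c=False  d=False  e=False

Try a = False.
  then c is forced to False.
  then b is forced to True.
  then e is forced to False.
  then d is forced to False.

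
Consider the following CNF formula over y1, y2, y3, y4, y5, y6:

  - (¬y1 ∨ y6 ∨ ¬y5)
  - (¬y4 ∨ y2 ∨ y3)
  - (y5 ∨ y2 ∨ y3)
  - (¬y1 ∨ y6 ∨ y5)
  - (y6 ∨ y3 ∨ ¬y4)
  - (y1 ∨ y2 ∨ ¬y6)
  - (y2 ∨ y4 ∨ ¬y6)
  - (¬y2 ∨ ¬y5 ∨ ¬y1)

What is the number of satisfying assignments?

Split on y2, then y6.
  y2=T, y6=T: y3, y4 free; 3 ways for (y1,y5) × 2^2 = 12.
  y2=T, y6=F: y5 free; 3 ways for (y1,y3,y4) × 2^1 = 6.
  y2=F, y6=T: remaining (y1,y3,y4,y5) ∈ {(T,T,T,F); (T,T,T,T)} — 2.
  y2=F, y6=F: 5 of the 16 assignments to (y1,y3,y4,y5) work.
Total: 12 + 6 + 2 + 5 = 25.

25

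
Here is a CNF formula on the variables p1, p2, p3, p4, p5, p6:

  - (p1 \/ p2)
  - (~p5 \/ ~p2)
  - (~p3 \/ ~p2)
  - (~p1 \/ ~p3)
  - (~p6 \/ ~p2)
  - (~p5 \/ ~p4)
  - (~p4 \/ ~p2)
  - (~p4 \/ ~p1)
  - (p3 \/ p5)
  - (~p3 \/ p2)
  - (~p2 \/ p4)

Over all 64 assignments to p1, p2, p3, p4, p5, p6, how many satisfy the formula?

2

Satisfying assignments:
  p1=1 p2=0 p3=0 p4=0 p5=1 p6=0
  p1=1 p2=0 p3=0 p4=0 p5=1 p6=1
Count: 2.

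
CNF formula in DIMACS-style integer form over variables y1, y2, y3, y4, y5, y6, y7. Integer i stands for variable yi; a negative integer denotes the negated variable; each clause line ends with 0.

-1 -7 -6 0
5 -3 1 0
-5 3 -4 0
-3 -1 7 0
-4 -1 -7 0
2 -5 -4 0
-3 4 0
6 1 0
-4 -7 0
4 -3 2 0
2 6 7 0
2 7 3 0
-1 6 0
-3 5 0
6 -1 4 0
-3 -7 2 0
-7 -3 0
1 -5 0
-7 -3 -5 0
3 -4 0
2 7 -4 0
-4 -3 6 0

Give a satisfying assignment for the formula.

Pure literal: y2 appears only positively; assign y2 = True.
Branch on y1: take y1 = True.
  then y6 is forced to True.
  then y7 is forced to False.
  then y3 is forced to False.
  then y4 is forced to False.
y5 is now unconstrained; take y5 = True.
Every clause has at least one true literal under this assignment.

y1=True, y2=True, y3=False, y4=False, y5=True, y6=True, y7=False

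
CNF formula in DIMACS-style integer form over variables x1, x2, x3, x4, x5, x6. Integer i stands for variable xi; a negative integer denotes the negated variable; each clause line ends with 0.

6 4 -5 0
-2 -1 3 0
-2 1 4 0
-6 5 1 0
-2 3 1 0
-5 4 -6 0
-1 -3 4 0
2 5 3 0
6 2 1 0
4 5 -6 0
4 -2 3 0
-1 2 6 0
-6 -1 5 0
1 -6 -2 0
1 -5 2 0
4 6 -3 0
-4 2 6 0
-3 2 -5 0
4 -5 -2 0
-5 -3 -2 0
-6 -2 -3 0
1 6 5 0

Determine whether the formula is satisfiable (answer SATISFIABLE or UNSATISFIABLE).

Try x1 = True.
Try x2 = True.
  then x3 is forced to True.
  then x4 is forced to True.
  then x5 is forced to False.
  then x6 is forced to False.
So x1=T  x2=T  x3=T  x4=T  x5=F  x6=F is a satisfying assignment.

SATISFIABLE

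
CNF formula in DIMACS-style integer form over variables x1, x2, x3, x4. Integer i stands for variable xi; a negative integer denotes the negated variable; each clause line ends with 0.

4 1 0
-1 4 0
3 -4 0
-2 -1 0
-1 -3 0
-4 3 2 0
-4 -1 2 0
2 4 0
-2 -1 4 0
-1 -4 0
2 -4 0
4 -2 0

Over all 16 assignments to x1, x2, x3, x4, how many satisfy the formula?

The models are:
  x1=F x2=T x3=T x4=T
Count: 1.

1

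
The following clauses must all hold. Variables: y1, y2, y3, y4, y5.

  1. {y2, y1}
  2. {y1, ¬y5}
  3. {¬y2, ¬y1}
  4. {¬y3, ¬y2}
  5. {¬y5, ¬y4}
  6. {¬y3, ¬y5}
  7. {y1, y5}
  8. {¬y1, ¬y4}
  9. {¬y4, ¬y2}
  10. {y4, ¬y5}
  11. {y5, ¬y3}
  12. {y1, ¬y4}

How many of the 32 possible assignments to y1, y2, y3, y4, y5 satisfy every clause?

1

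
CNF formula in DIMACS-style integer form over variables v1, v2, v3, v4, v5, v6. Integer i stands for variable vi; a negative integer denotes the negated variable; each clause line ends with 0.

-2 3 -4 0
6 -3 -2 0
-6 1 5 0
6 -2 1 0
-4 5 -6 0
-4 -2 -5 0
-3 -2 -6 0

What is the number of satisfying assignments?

31

Case analysis on v2 and v6:
  v2=T, v6=T: remaining (v1,v3,v4,v5) ∈ {(F,F,F,T); (T,F,F,F); (T,F,F,T)} — 3.
  v2=T, v6=F: remaining (v1,v3,v4,v5) ∈ {(T,F,F,F); (T,F,F,T)} — 2.
  v2=F, v6=T: v3 free; 5 ways for (v1,v4,v5) × 2^1 = 10.
  v2=F, v6=F: v1, v3, v4, v5 free → 2^4 = 16.
Total: 3 + 2 + 10 + 16 = 31.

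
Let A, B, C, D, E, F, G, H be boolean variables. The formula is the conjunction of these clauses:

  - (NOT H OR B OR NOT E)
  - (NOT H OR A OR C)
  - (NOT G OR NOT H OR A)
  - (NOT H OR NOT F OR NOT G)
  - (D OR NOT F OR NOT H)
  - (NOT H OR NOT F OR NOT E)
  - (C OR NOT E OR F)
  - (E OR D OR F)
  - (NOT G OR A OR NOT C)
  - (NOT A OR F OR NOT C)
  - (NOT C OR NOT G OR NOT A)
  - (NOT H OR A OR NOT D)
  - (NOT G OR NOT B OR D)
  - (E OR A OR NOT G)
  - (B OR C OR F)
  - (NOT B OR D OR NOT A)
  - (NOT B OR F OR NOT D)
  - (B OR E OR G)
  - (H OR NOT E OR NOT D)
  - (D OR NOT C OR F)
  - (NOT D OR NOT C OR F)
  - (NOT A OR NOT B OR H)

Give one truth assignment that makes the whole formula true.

A = T, B = F, C = F, D = T, E = F, F = T, G = T, H = F

Check each clause:
  1. (NOT H OR NOT E OR B) — NOT H is true.
  2. (A OR C OR NOT H) — NOT H is true.
  3. (NOT H OR NOT G OR A) — NOT H is true.
  4. (NOT H OR NOT F OR NOT G) — NOT H is true.
  5. (NOT F OR D OR NOT H) — NOT H is true.
  6. (NOT E OR NOT F OR NOT H) — NOT H is true.
  7. (C OR F OR NOT E) — F is true.
  8. (F OR D OR E) — D is true.
  9. (A OR NOT C OR NOT G) — A is true.
  10. (F OR NOT C OR NOT A) — NOT C is true.
  11. (NOT A OR NOT C OR NOT G) — NOT C is true.
  12. (NOT D OR A OR NOT H) — NOT H is true.
  13. (NOT G OR D OR NOT B) — D is true.
  14. (E OR NOT G OR A) — A is true.
  15. (F OR C OR B) — F is true.
  16. (D OR NOT B OR NOT A) — D is true.
  17. (NOT D OR F OR NOT B) — F is true.
  18. (E OR B OR G) — G is true.
  19. (NOT D OR H OR NOT E) — NOT E is true.
  20. (D OR NOT C OR F) — D is true.
  21. (NOT C OR F OR NOT D) — NOT C is true.
  22. (NOT A OR NOT B OR H) — NOT B is true.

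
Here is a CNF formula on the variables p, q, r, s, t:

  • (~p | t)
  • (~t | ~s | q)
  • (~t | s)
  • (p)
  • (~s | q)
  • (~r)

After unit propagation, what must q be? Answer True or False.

True

(p) is a unit clause: p = True.
In (~p | t), ~p is now false; t must hold, so t = True.
In (~t | s), ~t is now false; s must hold, so s = True.
(~s | ~t | q) with t = True, s = True leaves only q, so q = True.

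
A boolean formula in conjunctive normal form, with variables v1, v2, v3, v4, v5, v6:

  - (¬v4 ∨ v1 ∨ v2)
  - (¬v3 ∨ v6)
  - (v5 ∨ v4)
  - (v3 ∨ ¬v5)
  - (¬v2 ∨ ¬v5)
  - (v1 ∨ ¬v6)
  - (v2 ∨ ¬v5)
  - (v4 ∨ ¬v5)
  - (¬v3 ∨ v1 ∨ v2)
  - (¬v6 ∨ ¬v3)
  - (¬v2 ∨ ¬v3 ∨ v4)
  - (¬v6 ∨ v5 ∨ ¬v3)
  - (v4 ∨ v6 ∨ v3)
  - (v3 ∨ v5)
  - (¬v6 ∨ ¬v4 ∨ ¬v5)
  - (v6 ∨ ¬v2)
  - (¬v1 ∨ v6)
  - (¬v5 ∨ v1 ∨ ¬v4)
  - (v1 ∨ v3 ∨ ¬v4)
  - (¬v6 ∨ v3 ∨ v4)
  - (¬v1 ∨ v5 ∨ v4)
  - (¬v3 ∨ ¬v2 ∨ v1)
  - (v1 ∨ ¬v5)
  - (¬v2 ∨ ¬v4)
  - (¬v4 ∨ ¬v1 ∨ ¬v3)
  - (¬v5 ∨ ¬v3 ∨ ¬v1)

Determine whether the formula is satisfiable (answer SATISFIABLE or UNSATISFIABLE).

UNSATISFIABLE

v3 = True:
  propagation gives v6=True; an empty clause results — contradiction.
v3 = False:
  propagation gives v5=False; an empty clause results — contradiction.
Every branch closes, so no satisfying assignment exists.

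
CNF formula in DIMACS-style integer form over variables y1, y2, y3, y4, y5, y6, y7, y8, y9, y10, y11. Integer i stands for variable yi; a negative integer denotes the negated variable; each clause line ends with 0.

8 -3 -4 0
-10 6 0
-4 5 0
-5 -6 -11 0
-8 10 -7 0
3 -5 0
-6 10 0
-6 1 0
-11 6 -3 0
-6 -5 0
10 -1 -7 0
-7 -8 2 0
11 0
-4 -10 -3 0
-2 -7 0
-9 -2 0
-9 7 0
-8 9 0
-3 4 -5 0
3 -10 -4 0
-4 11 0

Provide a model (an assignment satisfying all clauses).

(y11) is a unit clause, so y11 = True.
Branch on y1: take y1 = False.
  then y6 is forced to False.
  then y10 is forced to False.
  then y3 is forced to False.
  then y5 is forced to False.
  then y4 is forced to False.
For the remaining variables, y2 = False, y7 = False, y8 = False, y9 = False works.

y1=0, y2=0, y3=0, y4=0, y5=0, y6=0, y7=0, y8=0, y9=0, y10=0, y11=1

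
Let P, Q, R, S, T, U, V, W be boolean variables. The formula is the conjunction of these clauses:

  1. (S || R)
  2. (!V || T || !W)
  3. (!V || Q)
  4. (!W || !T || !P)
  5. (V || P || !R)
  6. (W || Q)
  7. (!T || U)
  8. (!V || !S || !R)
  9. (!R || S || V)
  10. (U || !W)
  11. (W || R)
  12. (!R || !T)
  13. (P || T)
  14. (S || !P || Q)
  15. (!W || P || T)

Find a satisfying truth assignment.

P = 1, Q = 1, R = 1, S = 1, T = 0, U = 0, V = 0, W = 0

Check each clause:
  1. (S || R) — R is true.
  2. (!W || T || !V) — !W is true.
  3. (!V || Q) — !V is true.
  4. (!W || !P || !T) — !W is true.
  5. (P || !R || V) — P is true.
  6. (W || Q) — Q is true.
  7. (U || !T) — !T is true.
  8. (!R || !S || !V) — !V is true.
  9. (S || !R || V) — S is true.
  10. (U || !W) — !W is true.
  11. (W || R) — R is true.
  12. (!T || !R) — !T is true.
  13. (T || P) — P is true.
  14. (Q || S || !P) — Q is true.
  15. (P || T || !W) — !W is true.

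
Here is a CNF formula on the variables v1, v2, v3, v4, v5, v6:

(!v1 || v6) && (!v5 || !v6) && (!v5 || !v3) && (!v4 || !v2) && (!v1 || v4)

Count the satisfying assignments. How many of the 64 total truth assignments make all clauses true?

17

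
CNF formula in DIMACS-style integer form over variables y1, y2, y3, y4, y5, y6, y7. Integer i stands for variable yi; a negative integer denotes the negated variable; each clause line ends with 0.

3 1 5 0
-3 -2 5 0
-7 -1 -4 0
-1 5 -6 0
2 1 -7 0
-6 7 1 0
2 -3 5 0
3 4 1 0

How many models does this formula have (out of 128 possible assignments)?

Split on y1, then y3.
  y1=1, y3=1: y2, y6 free; 3 ways for (y4,y5,y7) × 2^2 = 12.
  y1=1, y3=0: y2 free; 9 ways for (y4,y5,y6,y7) × 2^1 = 18.
  y1=0, y3=1: y4 free; 4 ways for (y2,y5,y6,y7) × 2^1 = 8.
  y1=0, y3=0: remaining (y2,y4,y5,y6,y7) ∈ {(0,1,1,0,0); (1,1,1,0,0); (1,1,1,0,1); (1,1,1,1,1)} — 4.
Total: 12 + 18 + 8 + 4 = 42.

42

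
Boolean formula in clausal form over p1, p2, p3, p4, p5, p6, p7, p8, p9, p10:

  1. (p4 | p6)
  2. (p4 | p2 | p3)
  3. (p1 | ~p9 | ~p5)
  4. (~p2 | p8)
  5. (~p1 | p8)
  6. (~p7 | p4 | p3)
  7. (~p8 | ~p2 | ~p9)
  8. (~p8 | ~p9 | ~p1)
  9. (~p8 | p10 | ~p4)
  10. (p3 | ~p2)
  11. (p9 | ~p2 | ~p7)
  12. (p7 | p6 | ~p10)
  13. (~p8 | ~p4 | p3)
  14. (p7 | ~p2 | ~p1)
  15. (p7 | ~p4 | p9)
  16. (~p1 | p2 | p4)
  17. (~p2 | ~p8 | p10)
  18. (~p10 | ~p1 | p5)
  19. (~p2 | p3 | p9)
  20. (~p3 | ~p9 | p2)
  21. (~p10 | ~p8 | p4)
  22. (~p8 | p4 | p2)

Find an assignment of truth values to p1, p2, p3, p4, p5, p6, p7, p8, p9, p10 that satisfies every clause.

p1=False, p2=False, p3=False, p4=True, p5=False, p6=False, p7=True, p8=False, p9=True, p10=False

Branch on p1: take p1 = False.
Set p2 = False and propagate.
Branch on p3: take p3 = False.
  then p4 is forced to True.
  then p8 is forced to False.
For the remaining variables, p5 = False, p6 = False, p7 = True, p9 = True, p10 = False works.
Every clause has at least one true literal under this assignment.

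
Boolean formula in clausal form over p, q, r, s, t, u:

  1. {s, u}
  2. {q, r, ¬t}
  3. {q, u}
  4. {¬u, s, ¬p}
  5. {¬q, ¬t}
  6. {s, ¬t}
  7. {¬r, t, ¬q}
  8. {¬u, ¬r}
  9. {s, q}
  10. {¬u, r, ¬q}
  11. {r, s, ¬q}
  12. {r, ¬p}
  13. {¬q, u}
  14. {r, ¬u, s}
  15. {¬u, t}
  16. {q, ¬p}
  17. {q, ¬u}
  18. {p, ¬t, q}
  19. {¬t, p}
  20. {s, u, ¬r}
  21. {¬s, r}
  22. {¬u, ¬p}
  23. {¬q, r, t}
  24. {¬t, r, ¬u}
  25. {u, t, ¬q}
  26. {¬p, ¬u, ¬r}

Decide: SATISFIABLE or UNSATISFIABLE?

UNSATISFIABLE

u = True:
  propagation gives r=False, q=False; an empty clause results — contradiction.
u = False:
  propagation gives s=True, q=True; an empty clause results — contradiction.
Every branch closes, so no satisfying assignment exists.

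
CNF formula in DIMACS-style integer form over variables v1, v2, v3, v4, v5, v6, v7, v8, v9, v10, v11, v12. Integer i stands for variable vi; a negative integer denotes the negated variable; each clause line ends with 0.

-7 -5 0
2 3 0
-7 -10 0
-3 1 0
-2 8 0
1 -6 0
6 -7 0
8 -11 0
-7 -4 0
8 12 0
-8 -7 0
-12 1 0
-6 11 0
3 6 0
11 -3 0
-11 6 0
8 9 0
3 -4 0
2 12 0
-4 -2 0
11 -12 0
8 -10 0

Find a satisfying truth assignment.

v1=True, v2=True, v3=False, v4=False, v5=False, v6=True, v7=False, v8=True, v9=True, v10=False, v11=True, v12=True

v1 occurs only positively in the remaining clauses — set v1 = True.
Pure literal: v4 appears only negated; assign v4 = False.
Try v2 = True.
  then v8 is forced to True.
  then v7 is forced to False.
The remaining clauses are satisfied by v3 = False, v5 = False, v6 = True, v9 = True, v10 = False, v11 = True, v12 = True.
Check each clause:
  1. (NOT v7 OR NOT v5) — NOT v7 is true.
  2. (v3 OR v2) — v2 is true.
  3. (NOT v7 OR NOT v10) — NOT v7 is true.
  4. (NOT v3 OR v1) — v1 is true.
  5. (NOT v2 OR v8) — v8 is true.
  6. (v1 OR NOT v6) — v1 is true.
  7. (v6 OR NOT v7) — NOT v7 is true.
  8. (NOT v11 OR v8) — v8 is true.
  9. (NOT v4 OR NOT v7) — NOT v7 is true.
  10. (v12 OR v8) — v8 is true.
  11. (NOT v8 OR NOT v7) — NOT v7 is true.
  12. (v1 OR NOT v12) — v1 is true.
  13. (v11 OR NOT v6) — v11 is true.
  14. (v3 OR v6) — v6 is true.
  15. (v11 OR NOT v3) — v11 is true.
  16. (NOT v11 OR v6) — v6 is true.
  17. (v9 OR v8) — v8 is true.
  18. (v3 OR NOT v4) — NOT v4 is true.
  19. (v12 OR v2) — v2 is true.
  20. (NOT v4 OR NOT v2) — NOT v4 is true.
  21. (v11 OR NOT v12) — v11 is true.
  22. (v8 OR NOT v10) — v8 is true.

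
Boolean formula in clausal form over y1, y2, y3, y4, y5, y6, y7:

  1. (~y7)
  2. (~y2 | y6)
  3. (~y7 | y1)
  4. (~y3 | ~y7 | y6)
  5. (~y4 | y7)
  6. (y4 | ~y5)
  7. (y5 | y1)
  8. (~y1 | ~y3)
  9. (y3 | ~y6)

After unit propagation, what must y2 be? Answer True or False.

(~y7) stands alone — y7 = False.
In (~y4 | y7), y7 is now false; ~y4 must hold, so y4 = False.
(y4 | ~y5) with y4 = False leaves only ~y5, so y5 = False.
(y5 | y1): since y5 = False, the clause reduces to (y1). y1 = True.
(~y3 | ~y1): since y1 = True, the clause reduces to (~y3). y3 = False.
In (y3 | ~y6), y3 is now false; ~y6 must hold, so y6 = False.
(~y2 | y6): since y6 = False, the clause reduces to (~y2). y2 = False.

False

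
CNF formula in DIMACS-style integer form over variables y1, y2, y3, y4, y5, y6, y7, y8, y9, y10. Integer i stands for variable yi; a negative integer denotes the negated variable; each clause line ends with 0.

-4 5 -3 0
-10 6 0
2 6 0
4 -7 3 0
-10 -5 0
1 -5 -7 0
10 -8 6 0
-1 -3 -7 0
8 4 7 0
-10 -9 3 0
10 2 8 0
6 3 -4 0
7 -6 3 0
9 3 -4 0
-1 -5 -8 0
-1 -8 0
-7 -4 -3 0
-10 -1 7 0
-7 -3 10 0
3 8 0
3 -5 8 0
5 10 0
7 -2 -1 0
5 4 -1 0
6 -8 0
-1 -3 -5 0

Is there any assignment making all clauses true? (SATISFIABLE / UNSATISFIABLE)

SATISFIABLE

Set y1 = False and propagate.
Set y2 = True and propagate.
For the remaining variables, y3 = True, y4 = True, y5 = True, y6 = True, y7 = False, y8 = False, y9 = False, y10 = False works.
Every clause has at least one true literal under this assignment.
So y1 = F, y2 = T, y3 = T, y4 = T, y5 = T, y6 = T, y7 = F, y8 = F, y9 = F, y10 = F is a satisfying assignment.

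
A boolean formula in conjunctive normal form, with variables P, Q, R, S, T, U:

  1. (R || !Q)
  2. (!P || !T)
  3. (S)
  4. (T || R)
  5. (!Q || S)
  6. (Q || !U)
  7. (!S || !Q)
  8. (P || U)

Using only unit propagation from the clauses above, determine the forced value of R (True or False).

(S) is a unit clause: S = True.
In (!S || !Q), !S is now false; !Q must hold, so Q = False.
(!U || Q) with Q = False leaves only !U, so U = False.
(P || U): since U = False, the clause reduces to (P). P = True.
From (!T || !P) and P = True: T = False.
(T || R): since T = False, the clause reduces to (R). R = True.

True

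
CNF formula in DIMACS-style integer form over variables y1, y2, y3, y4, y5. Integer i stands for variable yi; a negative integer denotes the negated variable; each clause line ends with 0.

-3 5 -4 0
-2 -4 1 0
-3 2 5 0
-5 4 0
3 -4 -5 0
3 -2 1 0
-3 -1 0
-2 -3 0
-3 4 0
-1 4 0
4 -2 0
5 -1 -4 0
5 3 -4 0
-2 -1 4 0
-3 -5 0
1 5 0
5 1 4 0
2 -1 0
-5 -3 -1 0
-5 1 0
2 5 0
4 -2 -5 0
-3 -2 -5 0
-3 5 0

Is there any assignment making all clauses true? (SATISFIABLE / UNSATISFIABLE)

y5 = True:
  propagation gives y4=True, y3=True; an empty clause results — contradiction.
y5 = False:
  propagation gives y1=True, y3=False, y4=True; an empty clause results — contradiction.
Every branch closes, so no satisfying assignment exists.

UNSATISFIABLE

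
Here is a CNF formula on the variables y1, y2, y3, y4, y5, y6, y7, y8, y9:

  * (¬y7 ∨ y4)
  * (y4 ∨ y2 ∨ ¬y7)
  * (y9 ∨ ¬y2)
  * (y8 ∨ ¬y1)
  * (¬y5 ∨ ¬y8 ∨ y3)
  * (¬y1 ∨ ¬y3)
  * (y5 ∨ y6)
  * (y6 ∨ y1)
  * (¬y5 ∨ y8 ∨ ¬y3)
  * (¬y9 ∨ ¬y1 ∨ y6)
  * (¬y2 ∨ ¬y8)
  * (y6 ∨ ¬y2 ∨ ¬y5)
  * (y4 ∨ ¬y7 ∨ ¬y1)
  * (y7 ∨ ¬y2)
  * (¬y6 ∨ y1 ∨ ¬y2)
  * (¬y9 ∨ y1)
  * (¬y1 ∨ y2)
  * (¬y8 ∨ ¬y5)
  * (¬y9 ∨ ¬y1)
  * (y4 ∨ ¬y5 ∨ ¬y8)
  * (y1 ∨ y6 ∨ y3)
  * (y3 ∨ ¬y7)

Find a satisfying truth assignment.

Pure literal: y4 appears only positively; assign y4 = True.
Try y1 = False.
  then y6 is forced to True.
  then y2 is forced to False.
  then y9 is forced to False.
For the remaining variables, y3 = True, y5 = False, y7 = False, y8 = True works.
Every clause has at least one true literal under this assignment.
Check each clause:
  1. (¬y7 ∨ y4) — ¬y7 is true.
  2. (¬y7 ∨ y4 ∨ y2) — ¬y7 is true.
  3. (y9 ∨ ¬y2) — ¬y2 is true.
  4. (y8 ∨ ¬y1) — y8 is true.
  5. (¬y5 ∨ y3 ∨ ¬y8) — y3 is true.
  6. (¬y1 ∨ ¬y3) — ¬y1 is true.
  7. (y6 ∨ y5) — y6 is true.
  8. (y6 ∨ y1) — y6 is true.
  9. (¬y3 ∨ ¬y5 ∨ y8) — y8 is true.
  10. (¬y9 ∨ y6 ∨ ¬y1) — y6 is true.
  11. (¬y2 ∨ ¬y8) — ¬y2 is true.
  12. (¬y5 ∨ ¬y2 ∨ y6) — ¬y5 is true.
  13. (y4 ∨ ¬y7 ∨ ¬y1) — ¬y7 is true.
  14. (¬y2 ∨ y7) — ¬y2 is true.
  15. (¬y2 ∨ ¬y6 ∨ y1) — ¬y2 is true.
  16. (¬y9 ∨ y1) — ¬y9 is true.
  17. (y2 ∨ ¬y1) — ¬y1 is true.
  18. (¬y8 ∨ ¬y5) — ¬y5 is true.
  19. (¬y9 ∨ ¬y1) — ¬y1 is true.
  20. (¬y5 ∨ ¬y8 ∨ y4) — ¬y5 is true.
  21. (y3 ∨ y1 ∨ y6) — y3 is true.
  22. (y3 ∨ ¬y7) — ¬y7 is true.

y1 = F, y2 = F, y3 = T, y4 = T, y5 = F, y6 = T, y7 = F, y8 = T, y9 = F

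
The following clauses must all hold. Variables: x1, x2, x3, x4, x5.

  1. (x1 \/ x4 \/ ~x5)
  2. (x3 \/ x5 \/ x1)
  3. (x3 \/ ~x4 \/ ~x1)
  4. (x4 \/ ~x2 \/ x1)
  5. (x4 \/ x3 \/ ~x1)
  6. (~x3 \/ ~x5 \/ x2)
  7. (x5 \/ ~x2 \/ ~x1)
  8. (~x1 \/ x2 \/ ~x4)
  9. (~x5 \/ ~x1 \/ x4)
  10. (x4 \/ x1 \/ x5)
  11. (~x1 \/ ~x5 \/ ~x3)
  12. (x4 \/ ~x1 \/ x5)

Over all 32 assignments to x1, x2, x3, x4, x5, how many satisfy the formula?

5

Satisfying assignments:
  x1=0 x2=0 x3=0 x4=1 x5=1
  x1=0 x2=0 x3=1 x4=1 x5=0
  x1=0 x2=1 x3=0 x4=1 x5=1
  x1=0 x2=1 x3=1 x4=1 x5=0
  x1=0 x2=1 x3=1 x4=1 x5=1
Count: 5.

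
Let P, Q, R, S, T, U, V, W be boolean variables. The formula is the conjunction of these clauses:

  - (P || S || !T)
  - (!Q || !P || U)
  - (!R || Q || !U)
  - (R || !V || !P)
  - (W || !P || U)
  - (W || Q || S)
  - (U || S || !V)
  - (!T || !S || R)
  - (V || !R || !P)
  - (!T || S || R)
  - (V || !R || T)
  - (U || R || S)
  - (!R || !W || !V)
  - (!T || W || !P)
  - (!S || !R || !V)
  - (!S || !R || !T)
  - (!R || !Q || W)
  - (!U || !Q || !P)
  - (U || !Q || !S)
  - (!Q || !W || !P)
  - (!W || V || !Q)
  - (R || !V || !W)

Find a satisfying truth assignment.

P = F, Q = F, R = F, S = T, T = F, U = F, V = T, W = F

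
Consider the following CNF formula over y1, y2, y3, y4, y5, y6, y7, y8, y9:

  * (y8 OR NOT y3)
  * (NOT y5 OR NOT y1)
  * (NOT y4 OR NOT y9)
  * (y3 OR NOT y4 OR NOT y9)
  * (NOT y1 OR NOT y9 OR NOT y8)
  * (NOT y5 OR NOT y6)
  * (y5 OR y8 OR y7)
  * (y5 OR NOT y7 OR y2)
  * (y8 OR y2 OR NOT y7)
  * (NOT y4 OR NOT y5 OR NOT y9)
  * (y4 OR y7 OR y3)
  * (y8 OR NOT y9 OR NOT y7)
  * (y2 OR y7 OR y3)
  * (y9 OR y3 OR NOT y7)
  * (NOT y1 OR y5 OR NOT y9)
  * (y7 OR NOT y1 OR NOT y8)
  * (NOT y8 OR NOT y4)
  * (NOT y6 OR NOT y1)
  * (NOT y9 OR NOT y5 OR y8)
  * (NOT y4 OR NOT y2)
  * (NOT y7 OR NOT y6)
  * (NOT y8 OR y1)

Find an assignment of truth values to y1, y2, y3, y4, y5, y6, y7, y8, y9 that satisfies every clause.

y6 occurs only negated in the remaining clauses — set y6 = False.
Set y1 = True and propagate.
  then y5 is forced to False.
  then y9 is forced to False.
For the remaining variables, y2 = True, y3 = True, y4 = False, y7 = True, y8 = True works.
Every clause has at least one true literal under this assignment.

y1=1, y2=1, y3=1, y4=0, y5=0, y6=0, y7=1, y8=1, y9=0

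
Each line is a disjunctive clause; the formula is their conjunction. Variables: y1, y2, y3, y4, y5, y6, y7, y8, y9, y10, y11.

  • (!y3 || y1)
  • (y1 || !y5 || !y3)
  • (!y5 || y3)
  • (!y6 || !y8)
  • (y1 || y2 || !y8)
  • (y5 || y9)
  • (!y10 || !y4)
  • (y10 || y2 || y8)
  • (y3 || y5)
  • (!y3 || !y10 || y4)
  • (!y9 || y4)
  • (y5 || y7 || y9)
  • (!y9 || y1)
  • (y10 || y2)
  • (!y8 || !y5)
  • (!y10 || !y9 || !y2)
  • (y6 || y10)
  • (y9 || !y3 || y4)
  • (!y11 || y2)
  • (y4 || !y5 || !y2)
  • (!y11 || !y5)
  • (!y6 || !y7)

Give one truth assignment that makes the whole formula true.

y1=1, y2=1, y3=1, y4=1, y5=1, y6=1, y7=0, y8=0, y9=0, y10=0, y11=0

Pure literal: y1 appears only positively; assign y1 = True.
y11 occurs only negated in the remaining clauses — set y11 = False.
Try y2 = True.
The remaining clauses are satisfied by y3 = True, y4 = True, y5 = True, y6 = True, y7 = False, y8 = False, y9 = False, y10 = False.
Every clause has at least one true literal under this assignment.
Check each clause:
  1. (!y3 || y1) — y1 is true.
  2. (!y3 || y1 || !y5) — y1 is true.
  3. (y3 || !y5) — y3 is true.
  4. (!y6 || !y8) — !y8 is true.
  5. (y1 || !y8 || y2) — !y8 is true.
  6. (y5 || y9) — y5 is true.
  7. (!y4 || !y10) — !y10 is true.
  8. (y10 || y8 || y2) — y2 is true.
  9. (y3 || y5) — y3 is true.
  10. (!y10 || !y3 || y4) — y4 is true.
  11. (!y9 || y4) — y4 is true.
  12. (y7 || y9 || y5) — y5 is true.
  13. (y1 || !y9) — y1 is true.
  14. (y10 || y2) — y2 is true.
  15. (!y5 || !y8) — !y8 is true.
  16. (!y9 || !y10 || !y2) — !y10 is true.
  17. (y10 || y6) — y6 is true.
  18. (y9 || !y3 || y4) — y4 is true.
  19. (y2 || !y11) — y2 is true.
  20. (!y2 || !y5 || y4) — y4 is true.
  21. (!y5 || !y11) — !y11 is true.
  22. (!y7 || !y6) — !y7 is true.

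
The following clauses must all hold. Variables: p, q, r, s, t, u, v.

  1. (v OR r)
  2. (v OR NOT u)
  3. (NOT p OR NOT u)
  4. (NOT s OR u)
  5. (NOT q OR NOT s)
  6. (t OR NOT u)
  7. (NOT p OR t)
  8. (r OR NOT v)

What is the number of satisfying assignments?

15

Case analysis on u and v:
  u=1, v=1: remaining (p,q,r,s,t) ∈ {(0,0,1,0,1); (0,0,1,1,1); (0,1,1,0,1)} — 3.
  u=1, v=0: a clause becomes empty — 0.
  u=0, v=1: q free; 3 ways for (p,r,s,t) × 2^1 = 6.
  u=0, v=0: q free; 3 ways for (p,r,s,t) × 2^1 = 6.
Total: 3 + 0 + 6 + 6 = 15.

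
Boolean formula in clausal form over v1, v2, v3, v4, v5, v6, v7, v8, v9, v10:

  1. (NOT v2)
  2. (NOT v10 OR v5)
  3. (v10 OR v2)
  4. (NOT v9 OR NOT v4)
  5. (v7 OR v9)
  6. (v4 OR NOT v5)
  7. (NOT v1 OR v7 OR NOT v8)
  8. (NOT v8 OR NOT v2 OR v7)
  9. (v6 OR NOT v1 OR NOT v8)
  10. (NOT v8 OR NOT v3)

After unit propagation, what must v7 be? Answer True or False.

True

Unit clause (NOT v2) sets v2 = False.
From (v10 OR v2) and v2 = False: v10 = True.
(v5 OR NOT v10) with v10 = True leaves only v5, so v5 = True.
In (NOT v5 OR v4), NOT v5 is now false; v4 must hold, so v4 = True.
From (NOT v4 OR NOT v9) and v4 = True: v9 = False.
(v7 OR v9): since v9 = False, the clause reduces to (v7). v7 = True.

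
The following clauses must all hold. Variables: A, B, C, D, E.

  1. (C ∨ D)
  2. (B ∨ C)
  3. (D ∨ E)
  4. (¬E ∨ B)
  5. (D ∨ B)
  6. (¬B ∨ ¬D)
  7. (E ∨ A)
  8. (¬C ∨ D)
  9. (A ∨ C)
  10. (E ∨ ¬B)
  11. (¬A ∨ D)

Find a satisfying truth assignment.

A=True  B=False  C=True  D=True  E=False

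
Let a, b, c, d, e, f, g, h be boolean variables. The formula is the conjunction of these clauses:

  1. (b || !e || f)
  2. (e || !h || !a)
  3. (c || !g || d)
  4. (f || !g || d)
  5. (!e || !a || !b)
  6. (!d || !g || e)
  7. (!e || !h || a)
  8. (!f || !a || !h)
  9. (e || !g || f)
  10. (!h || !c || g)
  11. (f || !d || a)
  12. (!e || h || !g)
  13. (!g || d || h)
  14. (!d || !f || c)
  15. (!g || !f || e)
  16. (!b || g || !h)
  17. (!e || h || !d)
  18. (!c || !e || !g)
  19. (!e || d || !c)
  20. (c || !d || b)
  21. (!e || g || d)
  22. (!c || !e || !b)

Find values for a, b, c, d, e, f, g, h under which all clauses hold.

Try a = False.
Branch on b: take b = True.
Set c = True and propagate.
  then e is forced to False.
For the remaining variables, d = False, f = True, g = False, h = False works.
Every clause has at least one true literal under this assignment.
Check each clause:
  1. (b || !e || f) — b is true.
  2. (!a || !h || e) — !h is true.
  3. (d || c || !g) — !g is true.
  4. (d || !g || f) — !g is true.
  5. (!a || !e || !b) — !e is true.
  6. (e || !d || !g) — !g is true.
  7. (!e || a || !h) — !h is true.
  8. (!h || !a || !f) — !h is true.
  9. (!g || f || e) — !g is true.
  10. (g || !h || !c) — !h is true.
  11. (a || f || !d) — !d is true.
  12. (!e || !g || h) — !g is true.
  13. (d || h || !g) — !g is true.
  14. (!f || c || !d) — c is true.
  15. (e || !g || !f) — !g is true.
  16. (g || !b || !h) — !h is true.
  17. (!d || !e || h) — !e is true.
  18. (!g || !e || !c) — !g is true.
  19. (d || !c || !e) — !e is true.
  20. (c || b || !d) — b is true.
  21. (g || !e || d) — !e is true.
  22. (!b || !c || !e) — !e is true.

a=F, b=T, c=T, d=F, e=F, f=T, g=F, h=F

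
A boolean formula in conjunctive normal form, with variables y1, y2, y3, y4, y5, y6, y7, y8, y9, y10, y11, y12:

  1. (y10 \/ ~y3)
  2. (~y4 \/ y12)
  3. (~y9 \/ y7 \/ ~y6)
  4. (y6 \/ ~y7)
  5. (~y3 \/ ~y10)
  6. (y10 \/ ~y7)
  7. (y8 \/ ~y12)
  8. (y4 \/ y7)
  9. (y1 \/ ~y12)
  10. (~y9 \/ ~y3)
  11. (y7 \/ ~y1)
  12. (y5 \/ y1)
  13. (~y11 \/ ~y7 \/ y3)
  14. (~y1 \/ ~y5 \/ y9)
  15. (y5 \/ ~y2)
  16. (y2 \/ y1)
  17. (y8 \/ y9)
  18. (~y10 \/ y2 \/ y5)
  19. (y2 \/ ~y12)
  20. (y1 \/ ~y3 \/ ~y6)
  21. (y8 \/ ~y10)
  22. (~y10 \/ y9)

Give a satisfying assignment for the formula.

y1 = True, y2 = True, y3 = False, y4 = False, y5 = True, y6 = True, y7 = True, y8 = True, y9 = True, y10 = True, y11 = False, y12 = True

y8 occurs only positively in the remaining clauses — set y8 = True.
Pure literal: y11 appears only negated; assign y11 = False.
Set y1 = True and propagate.
  then y7 is forced to True.
  then y6 is forced to True.
  then y10 is forced to True.
  then y3 is forced to False.
  then y9 is forced to True.
Branch on y2: take y2 = True.
  then y5 is forced to True.
The remaining clauses are satisfied by y4 = False, y12 = True.
Every clause has at least one true literal under this assignment.
Check each clause:
  1. (~y3 \/ y10) — y10 is true.
  2. (y12 \/ ~y4) — ~y4 is true.
  3. (y7 \/ ~y9 \/ ~y6) — y7 is true.
  4. (y6 \/ ~y7) — y6 is true.
  5. (~y3 \/ ~y10) — ~y3 is true.
  6. (~y7 \/ y10) — y10 is true.
  7. (y8 \/ ~y12) — y8 is true.
  8. (y4 \/ y7) — y7 is true.
  9. (y1 \/ ~y12) — y1 is true.
  10. (~y3 \/ ~y9) — ~y3 is true.
  11. (y7 \/ ~y1) — y7 is true.
  12. (y5 \/ y1) — y1 is true.
  13. (~y11 \/ y3 \/ ~y7) — ~y11 is true.
  14. (~y1 \/ y9 \/ ~y5) — y9 is true.
  15. (y5 \/ ~y2) — y5 is true.
  16. (y2 \/ y1) — y1 is true.
  17. (y8 \/ y9) — y8 is true.
  18. (y2 \/ y5 \/ ~y10) — y2 is true.
  19. (y2 \/ ~y12) — y2 is true.
  20. (~y6 \/ y1 \/ ~y3) — y1 is true.
  21. (y8 \/ ~y10) — y8 is true.
  22. (~y10 \/ y9) — y9 is true.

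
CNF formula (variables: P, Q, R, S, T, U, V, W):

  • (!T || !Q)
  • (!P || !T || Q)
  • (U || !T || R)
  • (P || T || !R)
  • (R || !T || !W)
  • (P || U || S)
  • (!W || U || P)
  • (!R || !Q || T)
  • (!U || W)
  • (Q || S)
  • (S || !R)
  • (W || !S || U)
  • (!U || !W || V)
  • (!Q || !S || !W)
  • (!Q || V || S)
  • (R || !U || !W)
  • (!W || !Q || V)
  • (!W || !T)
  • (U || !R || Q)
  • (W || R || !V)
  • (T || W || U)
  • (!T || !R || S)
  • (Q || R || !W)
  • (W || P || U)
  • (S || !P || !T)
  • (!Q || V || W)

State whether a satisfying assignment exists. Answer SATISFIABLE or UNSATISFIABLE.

Branch on P: take P = True.
Set Q = False and propagate.
  then T is forced to False.
  then S is forced to True.
The remaining clauses are satisfied by R = True, U = True, V = True, W = True.
Every clause has at least one true literal under this assignment.
So P=True  Q=False  R=True  S=True  T=False  U=True  V=True  W=True is a satisfying assignment.

SATISFIABLE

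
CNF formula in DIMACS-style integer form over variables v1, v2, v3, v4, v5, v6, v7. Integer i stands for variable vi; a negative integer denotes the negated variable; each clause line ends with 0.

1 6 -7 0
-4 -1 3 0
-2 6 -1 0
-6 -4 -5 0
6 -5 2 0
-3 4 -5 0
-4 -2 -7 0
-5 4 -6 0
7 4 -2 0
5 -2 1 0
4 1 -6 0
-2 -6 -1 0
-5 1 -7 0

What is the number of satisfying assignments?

22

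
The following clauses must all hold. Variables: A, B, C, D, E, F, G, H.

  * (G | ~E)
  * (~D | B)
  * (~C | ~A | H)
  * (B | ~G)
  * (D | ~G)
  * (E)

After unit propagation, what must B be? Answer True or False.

(E) is a unit clause: E = True.
(G | ~E) with E = True leaves only G, so G = True.
In (B | ~G), ~G is now false; B must hold, so B = True.

True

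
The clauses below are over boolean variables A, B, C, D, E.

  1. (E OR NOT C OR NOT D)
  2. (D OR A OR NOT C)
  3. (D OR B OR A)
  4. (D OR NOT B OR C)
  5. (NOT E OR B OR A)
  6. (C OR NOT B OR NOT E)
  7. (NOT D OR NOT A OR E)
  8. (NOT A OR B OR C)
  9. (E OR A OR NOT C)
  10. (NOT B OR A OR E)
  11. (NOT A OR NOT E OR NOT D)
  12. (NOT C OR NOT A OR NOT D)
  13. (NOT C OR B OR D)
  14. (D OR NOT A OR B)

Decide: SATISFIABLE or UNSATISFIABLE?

Try A = True.
Set B = True and propagate.
The remaining clauses are satisfied by C = True, D = False, E = True.
So A=T, B=T, C=T, D=F, E=T is a satisfying assignment.

SATISFIABLE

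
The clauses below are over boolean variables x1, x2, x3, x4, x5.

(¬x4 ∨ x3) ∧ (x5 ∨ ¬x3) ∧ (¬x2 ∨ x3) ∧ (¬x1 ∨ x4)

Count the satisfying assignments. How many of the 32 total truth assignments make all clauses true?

Split on x3, then x4.
  x3=1, x4=1: remaining (x1,x2,x5) ∈ {(0,0,1); (0,1,1); (1,0,1); (1,1,1)} — 4.
  x3=1, x4=0: remaining (x1,x2,x5) ∈ {(0,0,1); (0,1,1)} — 2.
  x3=0, x4=1: a clause becomes empty — 0.
  x3=0, x4=0: remaining (x1,x2,x5) ∈ {(0,0,0); (0,0,1)} — 2.
Total: 4 + 2 + 0 + 2 = 8.

8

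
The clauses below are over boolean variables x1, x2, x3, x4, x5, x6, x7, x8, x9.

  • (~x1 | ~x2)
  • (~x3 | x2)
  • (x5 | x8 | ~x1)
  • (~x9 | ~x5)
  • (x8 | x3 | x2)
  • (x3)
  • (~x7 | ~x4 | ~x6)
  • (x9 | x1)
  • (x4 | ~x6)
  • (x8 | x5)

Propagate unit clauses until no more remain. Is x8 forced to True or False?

True

(x3) stands alone — x3 = True.
(x2 | ~x3): since x3 = True, the clause reduces to (x2). x2 = True.
From (~x1 | ~x2) and x2 = True: x1 = False.
In (x9 | x1), x1 is now false; x9 must hold, so x9 = True.
From (~x9 | ~x5) and x9 = True: x5 = False.
In (x8 | x5), x5 is now false; x8 must hold, so x8 = True.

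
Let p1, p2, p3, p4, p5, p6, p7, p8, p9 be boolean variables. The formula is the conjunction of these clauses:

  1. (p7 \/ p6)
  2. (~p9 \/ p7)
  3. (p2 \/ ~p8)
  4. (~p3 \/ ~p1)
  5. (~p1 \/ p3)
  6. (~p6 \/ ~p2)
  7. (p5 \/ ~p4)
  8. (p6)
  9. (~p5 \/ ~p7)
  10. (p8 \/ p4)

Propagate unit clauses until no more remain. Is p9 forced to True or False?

Unit clause (p6) sets p6 = True.
In (~p6 \/ ~p2), ~p6 is now false; ~p2 must hold, so p2 = False.
(~p8 \/ p2): since p2 = False, the clause reduces to (~p8). p8 = False.
(p8 \/ p4) with p8 = False leaves only p4, so p4 = True.
From (~p4 \/ p5) and p4 = True: p5 = True.
(~p7 \/ ~p5) with p5 = True leaves only ~p7, so p7 = False.
(~p9 \/ p7): since p7 = False, the clause reduces to (~p9). p9 = False.

False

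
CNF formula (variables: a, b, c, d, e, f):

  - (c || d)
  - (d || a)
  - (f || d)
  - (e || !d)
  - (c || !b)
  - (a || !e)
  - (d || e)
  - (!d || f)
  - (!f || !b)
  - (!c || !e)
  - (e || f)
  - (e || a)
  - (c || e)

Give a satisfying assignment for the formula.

a=1, b=0, c=0, d=1, e=1, f=1

Pure literal: a appears only positively; assign a = True.
Pure literal: b appears only negated; assign b = False.
Set c = False and propagate.
  then d is forced to True.
  then e is forced to True.
  then f is forced to True.
Check each clause:
  1. (d || c) — d is true.
  2. (a || d) — a is true.
  3. (d || f) — d is true.
  4. (!d || e) — e is true.
  5. (!b || c) — !b is true.
  6. (!e || a) — a is true.
  7. (e || d) — d is true.
  8. (!d || f) — f is true.
  9. (!f || !b) — !b is true.
  10. (!c || !e) — !c is true.
  11. (f || e) — e is true.
  12. (e || a) — a is true.
  13. (e || c) — e is true.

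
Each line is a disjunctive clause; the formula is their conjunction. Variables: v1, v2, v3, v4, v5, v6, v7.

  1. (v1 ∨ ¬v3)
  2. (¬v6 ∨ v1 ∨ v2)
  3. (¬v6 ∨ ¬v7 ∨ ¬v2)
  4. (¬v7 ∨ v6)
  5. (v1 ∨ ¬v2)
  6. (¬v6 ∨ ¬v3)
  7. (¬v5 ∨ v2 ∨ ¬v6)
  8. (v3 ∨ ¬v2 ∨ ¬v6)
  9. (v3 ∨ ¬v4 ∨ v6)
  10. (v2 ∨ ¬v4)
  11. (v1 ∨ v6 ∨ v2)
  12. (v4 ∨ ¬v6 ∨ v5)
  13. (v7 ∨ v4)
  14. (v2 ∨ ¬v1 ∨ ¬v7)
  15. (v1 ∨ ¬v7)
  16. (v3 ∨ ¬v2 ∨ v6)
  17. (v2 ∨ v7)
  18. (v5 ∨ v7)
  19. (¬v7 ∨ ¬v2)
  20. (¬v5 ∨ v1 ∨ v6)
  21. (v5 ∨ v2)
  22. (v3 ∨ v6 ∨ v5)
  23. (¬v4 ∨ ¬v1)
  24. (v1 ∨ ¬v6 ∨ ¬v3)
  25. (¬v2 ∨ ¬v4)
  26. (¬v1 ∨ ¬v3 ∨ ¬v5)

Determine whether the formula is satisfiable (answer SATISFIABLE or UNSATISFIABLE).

v2 = True:
  propagation gives v1=True, v7=False, v4=True; an empty clause results — contradiction.
v2 = False:
  propagation gives v4=False, v7=True, v6=True, v1=True; an empty clause results — contradiction.
Every branch closes, so no satisfying assignment exists.

UNSATISFIABLE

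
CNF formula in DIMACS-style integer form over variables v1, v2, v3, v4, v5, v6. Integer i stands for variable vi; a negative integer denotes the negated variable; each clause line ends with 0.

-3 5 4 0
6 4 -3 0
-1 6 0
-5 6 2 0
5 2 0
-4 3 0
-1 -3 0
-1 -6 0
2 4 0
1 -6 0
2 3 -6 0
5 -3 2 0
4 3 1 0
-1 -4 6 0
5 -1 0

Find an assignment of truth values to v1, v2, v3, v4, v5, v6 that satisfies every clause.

v1 = False, v2 = True, v3 = True, v4 = True, v5 = True, v6 = False

Pure literal: v2 appears only positively; assign v2 = True.
Set v1 = False and propagate.
  then v6 is forced to False.
Set v3 = True and propagate.
  then v4 is forced to True.
v5 is now unconstrained; take v5 = True.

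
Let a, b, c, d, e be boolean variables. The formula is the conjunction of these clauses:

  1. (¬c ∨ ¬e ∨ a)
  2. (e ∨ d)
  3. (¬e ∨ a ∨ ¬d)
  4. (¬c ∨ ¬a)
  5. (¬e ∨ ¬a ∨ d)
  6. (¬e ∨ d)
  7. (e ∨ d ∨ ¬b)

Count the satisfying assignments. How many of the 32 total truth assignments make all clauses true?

8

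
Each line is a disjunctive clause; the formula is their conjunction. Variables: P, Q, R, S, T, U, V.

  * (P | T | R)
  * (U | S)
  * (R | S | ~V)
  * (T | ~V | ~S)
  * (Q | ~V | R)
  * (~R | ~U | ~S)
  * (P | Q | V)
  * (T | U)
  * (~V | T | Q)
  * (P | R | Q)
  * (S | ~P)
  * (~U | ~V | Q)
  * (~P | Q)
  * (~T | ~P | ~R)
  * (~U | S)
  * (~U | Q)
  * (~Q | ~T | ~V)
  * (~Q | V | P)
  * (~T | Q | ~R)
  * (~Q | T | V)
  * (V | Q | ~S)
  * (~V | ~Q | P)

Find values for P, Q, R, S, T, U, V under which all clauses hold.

P=T, Q=T, R=F, S=T, T=T, U=F, V=F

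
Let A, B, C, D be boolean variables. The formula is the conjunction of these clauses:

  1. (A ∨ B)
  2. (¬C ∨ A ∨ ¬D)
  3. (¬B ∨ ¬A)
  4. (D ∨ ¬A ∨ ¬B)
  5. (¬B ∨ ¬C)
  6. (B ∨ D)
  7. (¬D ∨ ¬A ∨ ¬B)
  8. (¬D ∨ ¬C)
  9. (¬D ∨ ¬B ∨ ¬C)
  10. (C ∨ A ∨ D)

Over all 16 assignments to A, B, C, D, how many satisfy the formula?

2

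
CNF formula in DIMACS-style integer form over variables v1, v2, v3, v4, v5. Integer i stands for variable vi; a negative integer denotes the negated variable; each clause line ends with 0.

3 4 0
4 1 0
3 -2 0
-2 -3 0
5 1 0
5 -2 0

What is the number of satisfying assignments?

Split on v2, then v3.
  v2=1, v3=1: a clause becomes empty — 0.
  v2=1, v3=0: a clause becomes empty — 0.
  v2=0, v3=1: 5 of the 8 assignments to (v1,v4,v5) work.
  v2=0, v3=0: remaining (v1,v4,v5) ∈ {(0,1,1); (1,1,0); (1,1,1)} — 3.
Total: 0 + 0 + 5 + 3 = 8.

8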